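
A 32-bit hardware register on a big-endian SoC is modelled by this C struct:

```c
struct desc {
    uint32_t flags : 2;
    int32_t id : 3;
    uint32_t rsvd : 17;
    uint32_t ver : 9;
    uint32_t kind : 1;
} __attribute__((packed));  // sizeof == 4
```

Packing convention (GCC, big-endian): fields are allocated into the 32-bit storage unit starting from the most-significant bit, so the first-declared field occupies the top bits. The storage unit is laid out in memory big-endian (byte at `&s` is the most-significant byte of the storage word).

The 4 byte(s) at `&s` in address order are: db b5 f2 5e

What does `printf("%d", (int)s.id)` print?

[0]=0xdb [1]=0xb5 [2]=0xf2 [3]=0x5e (big-endian) → word 0xdbb5f25e
flags:2 @ bit 30 → (0xdbb5f25e>>30)&0x3 = 0x3
id:3 @ bit 27 → (0xdbb5f25e>>27)&0x7 = 0x3  ←
rsvd:17 @ bit 10 → (0xdbb5f25e>>10)&0x1ffff = 0xed7c
ver:9 @ bit 1 → (0xdbb5f25e>>1)&0x1ff = 0x12f
kind:1 @ bit 0 → (0xdbb5f25e>>0)&0x1 = 0x0
id signed 3b, MSB=0: value = 3

3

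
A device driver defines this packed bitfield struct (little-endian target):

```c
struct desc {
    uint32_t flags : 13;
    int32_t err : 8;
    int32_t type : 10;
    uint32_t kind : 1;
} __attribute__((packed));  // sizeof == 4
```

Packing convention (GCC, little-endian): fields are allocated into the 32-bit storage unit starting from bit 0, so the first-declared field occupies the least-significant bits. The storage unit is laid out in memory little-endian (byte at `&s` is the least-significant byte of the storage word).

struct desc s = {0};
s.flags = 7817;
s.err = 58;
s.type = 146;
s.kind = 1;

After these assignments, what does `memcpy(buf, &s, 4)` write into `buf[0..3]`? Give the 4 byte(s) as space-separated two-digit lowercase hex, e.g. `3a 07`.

flags (13b) val=7817 bits=0x1e89 at bit 0: 0x00001e89
err (8b) val=58 bits=0x3a at bit 13: 0x00075e89
type (10b) val=146 bits=0x92 at bit 21: 0x12475e89
kind (1b) val=1 bits=0x1 at bit 31: 0x92475e89
word = 0x92475e89 → little-endian bytes:
  [0]=0x89  [1]=0x5e  [2]=0x47  [3]=0x92

89 5e 47 92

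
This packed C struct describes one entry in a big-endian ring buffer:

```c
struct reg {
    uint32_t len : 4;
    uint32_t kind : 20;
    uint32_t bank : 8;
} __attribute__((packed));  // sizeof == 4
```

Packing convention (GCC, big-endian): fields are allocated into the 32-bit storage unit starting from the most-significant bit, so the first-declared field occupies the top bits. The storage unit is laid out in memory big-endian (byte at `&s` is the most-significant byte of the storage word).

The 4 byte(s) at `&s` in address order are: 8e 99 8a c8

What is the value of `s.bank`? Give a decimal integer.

[0]=0x8e [1]=0x99 [2]=0x8a [3]=0xc8 (big-endian) → word 0x8e998ac8
len [28+:4] = (word>>28) & 0xf = 8
kind [8+:20] = (word>>8) & 0xfffff = 956810
bank [0+:8] = (word>>0) & 0xff = 200  ←

200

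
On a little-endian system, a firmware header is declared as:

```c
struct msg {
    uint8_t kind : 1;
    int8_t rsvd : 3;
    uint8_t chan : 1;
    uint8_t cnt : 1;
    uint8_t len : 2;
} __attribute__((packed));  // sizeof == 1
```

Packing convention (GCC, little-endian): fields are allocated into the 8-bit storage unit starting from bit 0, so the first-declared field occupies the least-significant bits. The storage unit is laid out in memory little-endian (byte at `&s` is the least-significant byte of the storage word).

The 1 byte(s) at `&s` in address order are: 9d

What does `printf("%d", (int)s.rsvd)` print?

-2

[0]=0x9d (little-endian) → word 0x9d
kind [0+:1] = (word>>0) & 0x1 = 1
rsvd [1+:3] = (word>>1) & 0x7 = 6  ←
chan [4+:1] = (word>>4) & 0x1 = 1
cnt [5+:1] = (word>>5) & 0x1 = 0
len [6+:2] = (word>>6) & 0x3 = 2
rsvd signed 3b, MSB=1: 6 - 8 = -2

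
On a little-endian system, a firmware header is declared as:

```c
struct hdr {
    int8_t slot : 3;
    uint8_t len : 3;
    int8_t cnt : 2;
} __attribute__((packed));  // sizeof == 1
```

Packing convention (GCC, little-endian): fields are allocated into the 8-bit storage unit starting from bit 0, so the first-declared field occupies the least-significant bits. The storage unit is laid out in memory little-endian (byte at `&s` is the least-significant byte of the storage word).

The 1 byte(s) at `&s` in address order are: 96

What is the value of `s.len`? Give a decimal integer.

[0]=0x96 (little-endian) → word 0x96
slot:3 @ bit 0 → (0x96>>0)&0x7 = 0x6
len:3 @ bit 3 → (0x96>>3)&0x7 = 0x2  ←
cnt:2 @ bit 6 → (0x96>>6)&0x3 = 0x2

2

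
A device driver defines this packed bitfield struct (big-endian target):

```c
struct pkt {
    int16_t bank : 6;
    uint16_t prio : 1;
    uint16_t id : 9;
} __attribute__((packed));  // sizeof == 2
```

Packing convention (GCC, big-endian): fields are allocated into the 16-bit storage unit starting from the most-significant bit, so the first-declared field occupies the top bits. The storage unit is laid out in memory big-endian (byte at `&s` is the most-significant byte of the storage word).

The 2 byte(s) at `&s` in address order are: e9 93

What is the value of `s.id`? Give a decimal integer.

403

[0]=0xe9 [1]=0x93 (big-endian) → word 0xe993
bank:6 @ bit 10 → (0xe993>>10)&0x3f = 0x3a
prio:1 @ bit 9 → (0xe993>>9)&0x1 = 0x0
id:9 @ bit 0 → (0xe993>>0)&0x1ff = 0x193  ←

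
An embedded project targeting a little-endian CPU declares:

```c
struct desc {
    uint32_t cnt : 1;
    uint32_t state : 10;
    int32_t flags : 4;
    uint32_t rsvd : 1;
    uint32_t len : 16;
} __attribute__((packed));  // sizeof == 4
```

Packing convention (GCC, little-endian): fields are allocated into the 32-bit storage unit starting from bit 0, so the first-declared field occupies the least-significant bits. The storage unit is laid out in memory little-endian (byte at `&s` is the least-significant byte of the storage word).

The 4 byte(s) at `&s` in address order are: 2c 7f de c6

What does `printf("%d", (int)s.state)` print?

918

[0]=0x2c [1]=0x7f [2]=0xde [3]=0xc6 (little-endian) → word 0xc6de7f2c
cnt [0+:1] = (word>>0) & 0x1 = 0
state [1+:10] = (word>>1) & 0x3ff = 918  ←
flags [11+:4] = (word>>11) & 0xf = 15
rsvd [15+:1] = (word>>15) & 0x1 = 0
len [16+:16] = (word>>16) & 0xffff = 50910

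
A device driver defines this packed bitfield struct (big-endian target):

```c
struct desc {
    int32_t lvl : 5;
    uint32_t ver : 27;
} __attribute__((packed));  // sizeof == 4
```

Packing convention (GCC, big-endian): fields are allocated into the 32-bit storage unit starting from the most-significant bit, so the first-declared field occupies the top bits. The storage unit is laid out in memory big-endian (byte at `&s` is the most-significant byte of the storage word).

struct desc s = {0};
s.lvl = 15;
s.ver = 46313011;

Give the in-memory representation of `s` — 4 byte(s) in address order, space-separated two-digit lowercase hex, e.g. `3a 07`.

lvl:5 = 15 → 0xf << 27 → word 0x78000000
ver:27 = 46313011 → 0x2c2ae33 << 0 → word 0x7ac2ae33
word = 0x7ac2ae33 → big-endian bytes:
  [0]=0x7a  [1]=0xc2  [2]=0xae  [3]=0x33

7a c2 ae 33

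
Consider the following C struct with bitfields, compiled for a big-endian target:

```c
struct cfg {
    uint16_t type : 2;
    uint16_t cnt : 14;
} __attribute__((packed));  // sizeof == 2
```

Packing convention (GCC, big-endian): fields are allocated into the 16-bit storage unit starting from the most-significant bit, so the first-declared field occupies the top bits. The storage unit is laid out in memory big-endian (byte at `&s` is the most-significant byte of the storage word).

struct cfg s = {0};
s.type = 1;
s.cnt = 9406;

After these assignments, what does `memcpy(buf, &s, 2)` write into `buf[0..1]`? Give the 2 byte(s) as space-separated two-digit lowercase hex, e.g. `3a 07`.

64 be

type:2 = 1 → 0x1 << 14 → word 0x4000
cnt:14 = 9406 → 0x24be << 0 → word 0x64be
word = 0x64be → big-endian bytes:
  [0]=0x64  [1]=0xbe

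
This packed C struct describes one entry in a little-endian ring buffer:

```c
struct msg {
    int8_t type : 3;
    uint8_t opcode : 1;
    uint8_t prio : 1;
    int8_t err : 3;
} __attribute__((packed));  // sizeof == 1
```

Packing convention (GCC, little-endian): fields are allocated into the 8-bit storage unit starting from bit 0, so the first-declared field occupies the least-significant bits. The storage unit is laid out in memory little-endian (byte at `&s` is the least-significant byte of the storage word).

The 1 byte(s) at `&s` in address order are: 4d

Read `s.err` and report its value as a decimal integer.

2

[0]=0x4d (little-endian) → word 0x4d
type:3 @ bit 0 → (0x4d>>0)&0x7 = 0x5
opcode:1 @ bit 3 → (0x4d>>3)&0x1 = 0x1
prio:1 @ bit 4 → (0x4d>>4)&0x1 = 0x0
err:3 @ bit 5 → (0x4d>>5)&0x7 = 0x2  ←
err signed 3b, MSB=0: value = 2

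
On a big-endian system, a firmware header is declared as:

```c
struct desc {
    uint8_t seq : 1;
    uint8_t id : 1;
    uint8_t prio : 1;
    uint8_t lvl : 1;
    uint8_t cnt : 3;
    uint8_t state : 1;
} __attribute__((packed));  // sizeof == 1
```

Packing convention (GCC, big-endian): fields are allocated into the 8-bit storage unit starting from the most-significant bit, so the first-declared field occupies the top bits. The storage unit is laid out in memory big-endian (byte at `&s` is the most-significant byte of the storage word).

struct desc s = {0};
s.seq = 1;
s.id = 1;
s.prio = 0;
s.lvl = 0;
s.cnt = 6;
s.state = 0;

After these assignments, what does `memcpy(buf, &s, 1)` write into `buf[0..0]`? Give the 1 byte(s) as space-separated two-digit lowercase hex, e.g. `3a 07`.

[7+:1] seq=1 & 0x1 = 0x1; word=0x80
[6+:1] id=1 & 0x1 = 0x1; word=0xc0
[5+:1] prio=0 & 0x1 = 0x0; word=0xc0
[4+:1] lvl=0 & 0x1 = 0x0; word=0xc0
[1+:3] cnt=6 & 0x7 = 0x6; word=0xcc
[0+:1] state=0 & 0x1 = 0x0; word=0xcc
word = 0xcc → big-endian bytes:
  [0]=0xcc

cc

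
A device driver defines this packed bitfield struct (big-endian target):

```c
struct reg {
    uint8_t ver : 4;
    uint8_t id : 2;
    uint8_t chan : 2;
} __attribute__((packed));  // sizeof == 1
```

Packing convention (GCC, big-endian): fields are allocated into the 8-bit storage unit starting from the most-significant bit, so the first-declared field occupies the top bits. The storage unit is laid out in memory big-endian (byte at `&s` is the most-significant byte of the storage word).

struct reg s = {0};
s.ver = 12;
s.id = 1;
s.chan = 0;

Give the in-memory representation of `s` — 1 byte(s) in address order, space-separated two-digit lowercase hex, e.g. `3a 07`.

[4+:4] ver=12 & 0xf = 0xc; word=0xc0
[2+:2] id=1 & 0x3 = 0x1; word=0xc4
[0+:2] chan=0 & 0x3 = 0x0; word=0xc4
word = 0xc4 → big-endian bytes:
  [0]=0xc4

c4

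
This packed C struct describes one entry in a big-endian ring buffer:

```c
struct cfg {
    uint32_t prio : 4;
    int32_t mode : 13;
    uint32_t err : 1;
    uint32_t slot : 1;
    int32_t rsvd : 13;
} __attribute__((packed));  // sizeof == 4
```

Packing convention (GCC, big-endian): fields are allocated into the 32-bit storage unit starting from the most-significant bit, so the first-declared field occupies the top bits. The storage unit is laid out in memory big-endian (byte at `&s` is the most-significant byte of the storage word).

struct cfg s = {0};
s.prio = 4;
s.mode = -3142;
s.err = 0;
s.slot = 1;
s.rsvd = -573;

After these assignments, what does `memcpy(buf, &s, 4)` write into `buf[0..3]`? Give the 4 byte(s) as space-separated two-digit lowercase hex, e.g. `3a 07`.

49 dd 3d c3

[28+:4] prio=4 & 0xf = 0x4; word=0x40000000
[15+:13] mode=-3142 & 0x1fff = 0x13ba; word=0x49dd0000
[14+:1] err=0 & 0x1 = 0x0; word=0x49dd0000
[13+:1] slot=1 & 0x1 = 0x1; word=0x49dd2000
[0+:13] rsvd=-573 & 0x1fff = 0x1dc3; word=0x49dd3dc3
word = 0x49dd3dc3 → big-endian bytes:
  [0]=0x49  [1]=0xdd  [2]=0x3d  [3]=0xc3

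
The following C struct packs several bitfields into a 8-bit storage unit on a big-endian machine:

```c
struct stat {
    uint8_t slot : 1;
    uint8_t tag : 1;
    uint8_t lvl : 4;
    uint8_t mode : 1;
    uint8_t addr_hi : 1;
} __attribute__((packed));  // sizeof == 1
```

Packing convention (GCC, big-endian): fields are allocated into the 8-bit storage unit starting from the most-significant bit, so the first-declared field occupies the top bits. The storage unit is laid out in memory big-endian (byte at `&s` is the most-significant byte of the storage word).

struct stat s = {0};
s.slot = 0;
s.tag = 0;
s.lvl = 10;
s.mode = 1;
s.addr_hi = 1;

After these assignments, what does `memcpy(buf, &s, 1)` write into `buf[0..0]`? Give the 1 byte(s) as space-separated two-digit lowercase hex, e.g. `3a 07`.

2b

slot:1 = 0 → 0x0 << 7 → word 0x00
tag:1 = 0 → 0x0 << 6 → word 0x00
lvl:4 = 10 → 0xa << 2 → word 0x28
mode:1 = 1 → 0x1 << 1 → word 0x2a
addr_hi:1 = 1 → 0x1 << 0 → word 0x2b
word = 0x2b → big-endian bytes:
  [0]=0x2b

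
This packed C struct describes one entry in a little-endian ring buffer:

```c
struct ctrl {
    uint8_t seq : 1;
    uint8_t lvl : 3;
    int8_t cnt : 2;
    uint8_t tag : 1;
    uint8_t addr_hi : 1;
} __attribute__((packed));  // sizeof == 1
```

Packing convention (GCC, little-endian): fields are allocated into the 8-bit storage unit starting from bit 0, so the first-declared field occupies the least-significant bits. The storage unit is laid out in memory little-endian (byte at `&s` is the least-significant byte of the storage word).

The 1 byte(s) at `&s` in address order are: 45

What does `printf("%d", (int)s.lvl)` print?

[0]=0x45 (little-endian) → word 0x45
seq [0+:1] = (word>>0) & 0x1 = 1
lvl [1+:3] = (word>>1) & 0x7 = 2  ←
cnt [4+:2] = (word>>4) & 0x3 = 0
tag [6+:1] = (word>>6) & 0x1 = 1
addr_hi [7+:1] = (word>>7) & 0x1 = 0

2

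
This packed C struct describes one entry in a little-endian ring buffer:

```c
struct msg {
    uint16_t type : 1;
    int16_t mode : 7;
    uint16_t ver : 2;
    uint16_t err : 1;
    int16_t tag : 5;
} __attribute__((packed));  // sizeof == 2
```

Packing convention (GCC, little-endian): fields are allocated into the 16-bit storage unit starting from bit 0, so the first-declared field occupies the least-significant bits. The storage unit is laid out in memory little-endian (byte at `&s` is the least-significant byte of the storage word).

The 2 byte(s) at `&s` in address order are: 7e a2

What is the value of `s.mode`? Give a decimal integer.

63

[0]=0x7e [1]=0xa2 (little-endian) → word 0xa27e
type [0+:1] = (word>>0) & 0x1 = 0
mode [1+:7] = (word>>1) & 0x7f = 63  ←
ver [8+:2] = (word>>8) & 0x3 = 2
err [10+:1] = (word>>10) & 0x1 = 0
tag [11+:5] = (word>>11) & 0x1f = 20
mode signed 7b, MSB=0: value = 63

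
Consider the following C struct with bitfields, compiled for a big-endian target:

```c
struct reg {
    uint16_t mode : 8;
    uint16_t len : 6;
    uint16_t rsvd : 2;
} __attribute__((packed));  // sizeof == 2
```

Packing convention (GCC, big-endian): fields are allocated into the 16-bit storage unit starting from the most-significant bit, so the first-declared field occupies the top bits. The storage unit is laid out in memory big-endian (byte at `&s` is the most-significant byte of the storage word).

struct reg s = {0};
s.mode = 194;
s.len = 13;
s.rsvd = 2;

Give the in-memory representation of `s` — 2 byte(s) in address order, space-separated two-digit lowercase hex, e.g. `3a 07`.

mode (8b) val=194 bits=0xc2 at bit 8: 0xc200
len (6b) val=13 bits=0xd at bit 2: 0xc234
rsvd (2b) val=2 bits=0x2 at bit 0: 0xc236
word = 0xc236 → big-endian bytes:
  [0]=0xc2  [1]=0x36

c2 36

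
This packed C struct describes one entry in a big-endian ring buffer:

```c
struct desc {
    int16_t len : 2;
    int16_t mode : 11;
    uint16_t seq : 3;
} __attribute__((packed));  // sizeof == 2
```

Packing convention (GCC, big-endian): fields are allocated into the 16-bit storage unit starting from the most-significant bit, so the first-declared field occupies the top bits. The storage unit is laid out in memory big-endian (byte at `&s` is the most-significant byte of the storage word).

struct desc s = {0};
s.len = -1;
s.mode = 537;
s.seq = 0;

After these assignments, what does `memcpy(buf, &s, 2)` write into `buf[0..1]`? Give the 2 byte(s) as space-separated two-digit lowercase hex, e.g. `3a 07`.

d0 c8

[14+:2] len=-1 & 0x3 = 0x3; word=0xc000
[3+:11] mode=537 & 0x7ff = 0x219; word=0xd0c8
[0+:3] seq=0 & 0x7 = 0x0; word=0xd0c8
word = 0xd0c8 → big-endian bytes:
  [0]=0xd0  [1]=0xc8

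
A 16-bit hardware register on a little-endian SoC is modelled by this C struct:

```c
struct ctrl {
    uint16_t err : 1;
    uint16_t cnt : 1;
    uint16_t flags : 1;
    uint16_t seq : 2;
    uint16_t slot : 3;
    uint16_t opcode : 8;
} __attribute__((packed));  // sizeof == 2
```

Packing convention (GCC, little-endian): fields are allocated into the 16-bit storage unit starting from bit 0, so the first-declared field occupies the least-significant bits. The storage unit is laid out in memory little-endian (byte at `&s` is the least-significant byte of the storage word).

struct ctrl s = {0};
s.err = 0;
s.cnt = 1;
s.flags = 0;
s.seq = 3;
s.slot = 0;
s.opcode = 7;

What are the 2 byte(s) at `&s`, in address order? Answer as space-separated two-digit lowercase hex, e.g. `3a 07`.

err (1b) val=0 bits=0x0 at bit 0: 0x0000
cnt (1b) val=1 bits=0x1 at bit 1: 0x0002
flags (1b) val=0 bits=0x0 at bit 2: 0x0002
seq (2b) val=3 bits=0x3 at bit 3: 0x001a
slot (3b) val=0 bits=0x0 at bit 5: 0x001a
opcode (8b) val=7 bits=0x7 at bit 8: 0x071a
word = 0x071a → little-endian bytes:
  [0]=0x1a  [1]=0x07

1a 07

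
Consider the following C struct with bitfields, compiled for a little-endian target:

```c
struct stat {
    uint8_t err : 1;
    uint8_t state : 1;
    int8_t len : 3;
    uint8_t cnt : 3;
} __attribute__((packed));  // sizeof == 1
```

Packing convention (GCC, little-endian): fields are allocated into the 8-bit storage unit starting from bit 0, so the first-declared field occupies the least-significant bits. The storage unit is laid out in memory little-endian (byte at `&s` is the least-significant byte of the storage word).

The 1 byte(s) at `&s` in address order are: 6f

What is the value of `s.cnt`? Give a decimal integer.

[0]=0x6f (little-endian) → word 0x6f
err [0+:1] = (word>>0) & 0x1 = 1
state [1+:1] = (word>>1) & 0x1 = 1
len [2+:3] = (word>>2) & 0x7 = 3
cnt [5+:3] = (word>>5) & 0x7 = 3  ←

3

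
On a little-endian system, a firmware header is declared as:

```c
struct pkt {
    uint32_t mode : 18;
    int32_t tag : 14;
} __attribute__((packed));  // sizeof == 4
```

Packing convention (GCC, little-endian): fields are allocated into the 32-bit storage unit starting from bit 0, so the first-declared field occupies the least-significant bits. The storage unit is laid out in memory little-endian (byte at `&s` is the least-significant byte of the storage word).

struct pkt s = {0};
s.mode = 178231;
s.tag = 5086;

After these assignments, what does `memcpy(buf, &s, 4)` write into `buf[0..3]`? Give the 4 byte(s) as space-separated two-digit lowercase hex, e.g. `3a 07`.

mode:18 = 178231 → 0x2b837 << 0 → word 0x0002b837
tag:14 = 5086 → 0x13de << 18 → word 0x4f7ab837
word = 0x4f7ab837 → little-endian bytes:
  [0]=0x37  [1]=0xb8  [2]=0x7a  [3]=0x4f

37 b8 7a 4f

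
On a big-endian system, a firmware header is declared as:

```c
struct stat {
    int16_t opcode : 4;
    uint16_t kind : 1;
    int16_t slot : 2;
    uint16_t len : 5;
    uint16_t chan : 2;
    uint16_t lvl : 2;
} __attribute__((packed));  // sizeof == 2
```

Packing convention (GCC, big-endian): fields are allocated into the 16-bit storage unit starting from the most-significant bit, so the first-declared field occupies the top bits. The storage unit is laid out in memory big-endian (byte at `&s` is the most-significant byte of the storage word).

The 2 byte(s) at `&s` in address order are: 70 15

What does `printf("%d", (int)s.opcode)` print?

[0]=0x70 [1]=0x15 (big-endian) → word 0x7015
opcode [12+:4] = (word>>12) & 0xf = 7  ←
kind [11+:1] = (word>>11) & 0x1 = 0
slot [9+:2] = (word>>9) & 0x3 = 0
len [4+:5] = (word>>4) & 0x1f = 1
chan [2+:2] = (word>>2) & 0x3 = 1
lvl [0+:2] = (word>>0) & 0x3 = 1
opcode signed 4b, MSB=0: value = 7

7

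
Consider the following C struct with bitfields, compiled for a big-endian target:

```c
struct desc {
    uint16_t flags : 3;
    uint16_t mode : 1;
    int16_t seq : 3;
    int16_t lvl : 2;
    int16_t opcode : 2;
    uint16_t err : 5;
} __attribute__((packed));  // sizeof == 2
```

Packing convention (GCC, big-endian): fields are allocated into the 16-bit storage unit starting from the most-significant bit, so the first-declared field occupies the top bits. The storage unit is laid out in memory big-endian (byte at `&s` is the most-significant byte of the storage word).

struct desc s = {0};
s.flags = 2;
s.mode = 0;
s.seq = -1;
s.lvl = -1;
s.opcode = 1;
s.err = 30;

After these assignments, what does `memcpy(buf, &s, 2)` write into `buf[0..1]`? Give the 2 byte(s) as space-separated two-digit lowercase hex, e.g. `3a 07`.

4f be

flags (3b) val=2 bits=0x2 at bit 13: 0x4000
mode (1b) val=0 bits=0x0 at bit 12: 0x4000
seq (3b) val=-1 bits=0x7 at bit 9: 0x4e00
lvl (2b) val=-1 bits=0x3 at bit 7: 0x4f80
opcode (2b) val=1 bits=0x1 at bit 5: 0x4fa0
err (5b) val=30 bits=0x1e at bit 0: 0x4fbe
word = 0x4fbe → big-endian bytes:
  [0]=0x4f  [1]=0xbe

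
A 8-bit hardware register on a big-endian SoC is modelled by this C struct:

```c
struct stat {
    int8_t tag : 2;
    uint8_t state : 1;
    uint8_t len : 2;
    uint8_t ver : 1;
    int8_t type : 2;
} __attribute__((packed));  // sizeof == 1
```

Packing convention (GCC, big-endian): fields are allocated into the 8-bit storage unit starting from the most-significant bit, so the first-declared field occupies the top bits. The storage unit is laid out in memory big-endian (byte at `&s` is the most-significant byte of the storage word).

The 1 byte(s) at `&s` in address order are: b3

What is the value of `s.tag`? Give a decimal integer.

-2

[0]=0xb3 (big-endian) → word 0xb3
tag [6+:2] = (word>>6) & 0x3 = 2  ←
state [5+:1] = (word>>5) & 0x1 = 1
len [3+:2] = (word>>3) & 0x3 = 2
ver [2+:1] = (word>>2) & 0x1 = 0
type [0+:2] = (word>>0) & 0x3 = 3
tag signed 2b, MSB=1: 2 - 4 = -2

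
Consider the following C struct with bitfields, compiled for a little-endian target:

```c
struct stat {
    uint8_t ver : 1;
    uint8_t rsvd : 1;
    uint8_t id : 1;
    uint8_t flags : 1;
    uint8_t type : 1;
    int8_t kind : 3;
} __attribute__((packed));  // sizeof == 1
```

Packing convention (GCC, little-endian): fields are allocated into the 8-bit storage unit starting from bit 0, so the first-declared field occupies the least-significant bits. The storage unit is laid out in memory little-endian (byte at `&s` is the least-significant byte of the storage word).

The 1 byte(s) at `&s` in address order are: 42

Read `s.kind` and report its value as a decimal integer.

[0]=0x42 (little-endian) → word 0x42
ver:1 @ bit 0 → (0x42>>0)&0x1 = 0x0
rsvd:1 @ bit 1 → (0x42>>1)&0x1 = 0x1
id:1 @ bit 2 → (0x42>>2)&0x1 = 0x0
flags:1 @ bit 3 → (0x42>>3)&0x1 = 0x0
type:1 @ bit 4 → (0x42>>4)&0x1 = 0x0
kind:3 @ bit 5 → (0x42>>5)&0x7 = 0x2  ←
kind signed 3b, MSB=0: value = 2

2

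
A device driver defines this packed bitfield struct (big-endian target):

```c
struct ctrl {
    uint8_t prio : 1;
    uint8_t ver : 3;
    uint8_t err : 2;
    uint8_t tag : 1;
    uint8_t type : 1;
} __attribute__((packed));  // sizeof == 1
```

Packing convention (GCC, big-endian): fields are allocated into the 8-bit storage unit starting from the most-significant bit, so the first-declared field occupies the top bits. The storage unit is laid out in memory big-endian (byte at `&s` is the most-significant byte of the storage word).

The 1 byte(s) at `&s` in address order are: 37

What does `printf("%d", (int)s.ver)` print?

[0]=0x37 (big-endian) → word 0x37
prio:1 @ bit 7 → (0x37>>7)&0x1 = 0x0
ver:3 @ bit 4 → (0x37>>4)&0x7 = 0x3  ←
err:2 @ bit 2 → (0x37>>2)&0x3 = 0x1
tag:1 @ bit 1 → (0x37>>1)&0x1 = 0x1
type:1 @ bit 0 → (0x37>>0)&0x1 = 0x1

3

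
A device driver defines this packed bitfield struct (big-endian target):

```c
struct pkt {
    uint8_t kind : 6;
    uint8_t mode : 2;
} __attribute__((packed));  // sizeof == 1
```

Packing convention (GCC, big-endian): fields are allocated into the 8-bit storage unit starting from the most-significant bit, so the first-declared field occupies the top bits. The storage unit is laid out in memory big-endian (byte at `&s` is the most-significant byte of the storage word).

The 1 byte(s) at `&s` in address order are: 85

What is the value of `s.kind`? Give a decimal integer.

33

[0]=0x85 (big-endian) → word 0x85
kind:6 @ bit 2 → (0x85>>2)&0x3f = 0x21  ←
mode:2 @ bit 0 → (0x85>>0)&0x3 = 0x1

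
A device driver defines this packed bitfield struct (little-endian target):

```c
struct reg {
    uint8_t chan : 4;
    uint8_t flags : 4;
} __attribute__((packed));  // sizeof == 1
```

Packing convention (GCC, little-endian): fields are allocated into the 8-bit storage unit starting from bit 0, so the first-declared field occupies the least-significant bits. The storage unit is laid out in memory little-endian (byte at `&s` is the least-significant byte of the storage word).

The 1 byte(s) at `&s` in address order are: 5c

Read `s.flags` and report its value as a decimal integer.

[0]=0x5c (little-endian) → word 0x5c
chan [0+:4] = (word>>0) & 0xf = 12
flags [4+:4] = (word>>4) & 0xf = 5  ←

5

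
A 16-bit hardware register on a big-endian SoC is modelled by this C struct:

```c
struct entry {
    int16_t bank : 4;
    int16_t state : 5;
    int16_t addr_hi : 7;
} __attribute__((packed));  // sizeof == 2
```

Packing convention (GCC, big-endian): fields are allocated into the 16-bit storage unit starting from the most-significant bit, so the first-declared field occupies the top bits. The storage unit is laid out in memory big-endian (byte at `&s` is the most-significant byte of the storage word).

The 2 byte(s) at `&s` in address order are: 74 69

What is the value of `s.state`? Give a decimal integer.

[0]=0x74 [1]=0x69 (big-endian) → word 0x7469
bank:4 @ bit 12 → (0x7469>>12)&0xf = 0x7
state:5 @ bit 7 → (0x7469>>7)&0x1f = 0x8  ←
addr_hi:7 @ bit 0 → (0x7469>>0)&0x7f = 0x69
state signed 5b, MSB=0: value = 8

8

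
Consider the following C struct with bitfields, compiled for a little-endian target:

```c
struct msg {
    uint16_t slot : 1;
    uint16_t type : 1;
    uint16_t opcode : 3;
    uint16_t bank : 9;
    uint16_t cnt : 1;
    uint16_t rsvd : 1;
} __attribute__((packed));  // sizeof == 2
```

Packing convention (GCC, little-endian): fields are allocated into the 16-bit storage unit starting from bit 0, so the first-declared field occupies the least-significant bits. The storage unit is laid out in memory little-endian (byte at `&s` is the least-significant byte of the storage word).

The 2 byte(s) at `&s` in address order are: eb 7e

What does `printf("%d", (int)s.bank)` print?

[0]=0xeb [1]=0x7e (little-endian) → word 0x7eeb
slot:1 @ bit 0 → (0x7eeb>>0)&0x1 = 0x1
type:1 @ bit 1 → (0x7eeb>>1)&0x1 = 0x1
opcode:3 @ bit 2 → (0x7eeb>>2)&0x7 = 0x2
bank:9 @ bit 5 → (0x7eeb>>5)&0x1ff = 0x1f7  ←
cnt:1 @ bit 14 → (0x7eeb>>14)&0x1 = 0x1
rsvd:1 @ bit 15 → (0x7eeb>>15)&0x1 = 0x0

503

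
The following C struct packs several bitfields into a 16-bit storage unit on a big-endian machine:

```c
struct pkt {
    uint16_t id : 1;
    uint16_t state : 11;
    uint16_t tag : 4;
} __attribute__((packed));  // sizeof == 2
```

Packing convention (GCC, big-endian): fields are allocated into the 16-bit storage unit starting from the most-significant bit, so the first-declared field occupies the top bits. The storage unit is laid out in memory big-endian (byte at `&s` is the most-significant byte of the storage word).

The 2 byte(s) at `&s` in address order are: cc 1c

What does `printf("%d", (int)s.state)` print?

1217

[0]=0xcc [1]=0x1c (big-endian) → word 0xcc1c
id:1 @ bit 15 → (0xcc1c>>15)&0x1 = 0x1
state:11 @ bit 4 → (0xcc1c>>4)&0x7ff = 0x4c1  ←
tag:4 @ bit 0 → (0xcc1c>>0)&0xf = 0xc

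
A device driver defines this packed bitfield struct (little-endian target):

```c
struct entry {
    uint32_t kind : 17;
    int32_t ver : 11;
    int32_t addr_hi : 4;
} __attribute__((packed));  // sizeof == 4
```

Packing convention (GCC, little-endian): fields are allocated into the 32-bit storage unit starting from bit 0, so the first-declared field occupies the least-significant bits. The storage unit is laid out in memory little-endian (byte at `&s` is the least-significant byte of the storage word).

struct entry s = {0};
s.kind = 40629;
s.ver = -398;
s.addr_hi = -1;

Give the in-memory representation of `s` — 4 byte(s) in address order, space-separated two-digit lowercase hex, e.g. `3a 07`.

b5 9e e4 fc

[0+:17] kind=40629 & 0x1ffff = 0x9eb5; word=0x00009eb5
[17+:11] ver=-398 & 0x7ff = 0x672; word=0x0ce49eb5
[28+:4] addr_hi=-1 & 0xf = 0xf; word=0xfce49eb5
word = 0xfce49eb5 → little-endian bytes:
  [0]=0xb5  [1]=0x9e  [2]=0xe4  [3]=0xfc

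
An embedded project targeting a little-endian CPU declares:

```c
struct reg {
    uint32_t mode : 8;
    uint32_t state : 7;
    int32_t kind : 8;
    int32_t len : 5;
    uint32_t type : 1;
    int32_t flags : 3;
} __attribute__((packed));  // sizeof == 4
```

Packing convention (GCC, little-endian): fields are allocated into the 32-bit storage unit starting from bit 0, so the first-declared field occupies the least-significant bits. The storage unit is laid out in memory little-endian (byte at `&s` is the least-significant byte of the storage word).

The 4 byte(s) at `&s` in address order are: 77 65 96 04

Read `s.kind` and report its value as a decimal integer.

44

[0]=0x77 [1]=0x65 [2]=0x96 [3]=0x04 (little-endian) → word 0x04966577
mode [0+:8] = (word>>0) & 0xff = 119
state [8+:7] = (word>>8) & 0x7f = 101
kind [15+:8] = (word>>15) & 0xff = 44  ←
len [23+:5] = (word>>23) & 0x1f = 9
type [28+:1] = (word>>28) & 0x1 = 0
flags [29+:3] = (word>>29) & 0x7 = 0
kind signed 8b, MSB=0: value = 44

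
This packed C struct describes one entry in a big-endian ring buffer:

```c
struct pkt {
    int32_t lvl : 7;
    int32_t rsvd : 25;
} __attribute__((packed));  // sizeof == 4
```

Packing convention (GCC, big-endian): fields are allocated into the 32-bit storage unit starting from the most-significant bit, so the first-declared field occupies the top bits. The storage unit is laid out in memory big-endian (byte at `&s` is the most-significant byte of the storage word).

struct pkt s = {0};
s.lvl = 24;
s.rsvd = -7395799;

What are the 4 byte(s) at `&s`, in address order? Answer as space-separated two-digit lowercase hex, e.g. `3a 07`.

31 8f 26 29

[25+:7] lvl=24 & 0x7f = 0x18; word=0x30000000
[0+:25] rsvd=-7395799 & 0x1ffffff = 0x18f2629; word=0x318f2629
word = 0x318f2629 → big-endian bytes:
  [0]=0x31  [1]=0x8f  [2]=0x26  [3]=0x29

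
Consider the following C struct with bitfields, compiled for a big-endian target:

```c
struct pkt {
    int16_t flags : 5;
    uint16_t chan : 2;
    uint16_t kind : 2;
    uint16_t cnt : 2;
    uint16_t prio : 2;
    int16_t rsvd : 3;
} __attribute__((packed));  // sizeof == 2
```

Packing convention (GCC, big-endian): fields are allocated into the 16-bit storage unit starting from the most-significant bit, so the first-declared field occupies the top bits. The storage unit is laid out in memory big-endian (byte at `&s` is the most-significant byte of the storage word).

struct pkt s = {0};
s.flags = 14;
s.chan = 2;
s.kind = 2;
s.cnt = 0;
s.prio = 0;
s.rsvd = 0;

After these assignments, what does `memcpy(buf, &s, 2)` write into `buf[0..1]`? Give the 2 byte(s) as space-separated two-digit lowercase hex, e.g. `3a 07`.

flags (5b) val=14 bits=0xe at bit 11: 0x7000
chan (2b) val=2 bits=0x2 at bit 9: 0x7400
kind (2b) val=2 bits=0x2 at bit 7: 0x7500
cnt (2b) val=0 bits=0x0 at bit 5: 0x7500
prio (2b) val=0 bits=0x0 at bit 3: 0x7500
rsvd (3b) val=0 bits=0x0 at bit 0: 0x7500
word = 0x7500 → big-endian bytes:
  [0]=0x75  [1]=0x00

75 00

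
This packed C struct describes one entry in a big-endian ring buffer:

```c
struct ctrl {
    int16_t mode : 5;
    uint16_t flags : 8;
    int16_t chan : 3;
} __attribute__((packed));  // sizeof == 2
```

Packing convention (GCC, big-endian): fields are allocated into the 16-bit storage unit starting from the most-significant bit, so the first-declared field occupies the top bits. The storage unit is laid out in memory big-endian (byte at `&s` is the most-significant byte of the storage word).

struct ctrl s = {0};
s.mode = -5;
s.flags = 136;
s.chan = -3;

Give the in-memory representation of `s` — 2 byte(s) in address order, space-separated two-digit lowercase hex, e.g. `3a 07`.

dc 45

mode:5 = -5 → 0x1b << 11 → word 0xd800
flags:8 = 136 → 0x88 << 3 → word 0xdc40
chan:3 = -3 → 0x5 << 0 → word 0xdc45
word = 0xdc45 → big-endian bytes:
  [0]=0xdc  [1]=0x45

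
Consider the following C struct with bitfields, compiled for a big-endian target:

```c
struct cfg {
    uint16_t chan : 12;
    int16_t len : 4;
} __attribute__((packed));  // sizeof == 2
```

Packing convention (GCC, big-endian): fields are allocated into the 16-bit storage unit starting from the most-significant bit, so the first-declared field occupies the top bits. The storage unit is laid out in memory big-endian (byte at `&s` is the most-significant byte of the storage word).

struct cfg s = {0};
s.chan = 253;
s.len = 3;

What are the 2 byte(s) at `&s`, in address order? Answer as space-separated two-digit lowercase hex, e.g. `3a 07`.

0f d3

[4+:12] chan=253 & 0xfff = 0xfd; word=0x0fd0
[0+:4] len=3 & 0xf = 0x3; word=0x0fd3
word = 0x0fd3 → big-endian bytes:
  [0]=0x0f  [1]=0xd3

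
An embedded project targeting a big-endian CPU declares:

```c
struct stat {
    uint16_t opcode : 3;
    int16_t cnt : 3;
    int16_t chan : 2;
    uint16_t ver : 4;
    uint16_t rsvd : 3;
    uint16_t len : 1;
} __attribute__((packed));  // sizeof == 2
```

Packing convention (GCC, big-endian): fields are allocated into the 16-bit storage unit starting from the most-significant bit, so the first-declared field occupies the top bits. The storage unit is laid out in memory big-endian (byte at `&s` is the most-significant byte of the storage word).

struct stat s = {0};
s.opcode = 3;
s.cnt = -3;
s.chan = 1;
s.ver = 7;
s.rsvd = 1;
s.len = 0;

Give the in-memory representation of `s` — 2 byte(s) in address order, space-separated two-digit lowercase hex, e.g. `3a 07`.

[13+:3] opcode=3 & 0x7 = 0x3; word=0x6000
[10+:3] cnt=-3 & 0x7 = 0x5; word=0x7400
[8+:2] chan=1 & 0x3 = 0x1; word=0x7500
[4+:4] ver=7 & 0xf = 0x7; word=0x7570
[1+:3] rsvd=1 & 0x7 = 0x1; word=0x7572
[0+:1] len=0 & 0x1 = 0x0; word=0x7572
word = 0x7572 → big-endian bytes:
  [0]=0x75  [1]=0x72

75 72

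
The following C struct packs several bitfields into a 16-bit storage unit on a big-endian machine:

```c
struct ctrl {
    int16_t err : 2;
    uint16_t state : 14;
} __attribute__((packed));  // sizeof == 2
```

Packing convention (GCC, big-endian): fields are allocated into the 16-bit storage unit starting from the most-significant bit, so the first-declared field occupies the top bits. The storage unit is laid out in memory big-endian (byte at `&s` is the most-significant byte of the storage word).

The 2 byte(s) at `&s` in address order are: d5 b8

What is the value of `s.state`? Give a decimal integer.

5560

[0]=0xd5 [1]=0xb8 (big-endian) → word 0xd5b8
err:2 @ bit 14 → (0xd5b8>>14)&0x3 = 0x3
state:14 @ bit 0 → (0xd5b8>>0)&0x3fff = 0x15b8  ←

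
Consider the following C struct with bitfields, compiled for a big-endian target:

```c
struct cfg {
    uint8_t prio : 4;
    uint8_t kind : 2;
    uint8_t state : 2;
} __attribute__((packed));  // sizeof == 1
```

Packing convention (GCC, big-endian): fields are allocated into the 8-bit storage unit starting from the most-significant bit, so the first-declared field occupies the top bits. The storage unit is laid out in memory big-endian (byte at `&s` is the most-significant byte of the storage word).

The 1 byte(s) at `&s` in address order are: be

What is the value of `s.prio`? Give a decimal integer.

11

[0]=0xbe (big-endian) → word 0xbe
prio [4+:4] = (word>>4) & 0xf = 11  ←
kind [2+:2] = (word>>2) & 0x3 = 3
state [0+:2] = (word>>0) & 0x3 = 2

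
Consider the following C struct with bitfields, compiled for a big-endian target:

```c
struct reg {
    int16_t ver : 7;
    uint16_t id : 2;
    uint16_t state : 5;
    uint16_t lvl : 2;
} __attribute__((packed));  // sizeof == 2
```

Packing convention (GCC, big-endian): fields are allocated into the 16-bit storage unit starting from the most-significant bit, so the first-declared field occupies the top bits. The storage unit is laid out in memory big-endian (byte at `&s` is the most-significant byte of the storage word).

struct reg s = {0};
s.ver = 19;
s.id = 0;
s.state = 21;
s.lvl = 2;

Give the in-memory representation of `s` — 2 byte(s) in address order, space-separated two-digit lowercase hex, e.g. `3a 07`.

26 56

ver:7 = 19 → 0x13 << 9 → word 0x2600
id:2 = 0 → 0x0 << 7 → word 0x2600
state:5 = 21 → 0x15 << 2 → word 0x2654
lvl:2 = 2 → 0x2 << 0 → word 0x2656
word = 0x2656 → big-endian bytes:
  [0]=0x26  [1]=0x56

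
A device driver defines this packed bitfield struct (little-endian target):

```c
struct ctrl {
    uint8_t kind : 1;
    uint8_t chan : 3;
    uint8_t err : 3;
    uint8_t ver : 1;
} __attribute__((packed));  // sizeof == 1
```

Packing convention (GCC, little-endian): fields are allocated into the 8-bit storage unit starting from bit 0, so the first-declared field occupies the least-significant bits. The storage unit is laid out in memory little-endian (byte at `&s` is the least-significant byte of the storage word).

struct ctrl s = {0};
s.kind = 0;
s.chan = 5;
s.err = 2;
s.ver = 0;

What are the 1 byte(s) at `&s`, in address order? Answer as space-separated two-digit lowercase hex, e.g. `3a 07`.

[0+:1] kind=0 & 0x1 = 0x0; word=0x00
[1+:3] chan=5 & 0x7 = 0x5; word=0x0a
[4+:3] err=2 & 0x7 = 0x2; word=0x2a
[7+:1] ver=0 & 0x1 = 0x0; word=0x2a
word = 0x2a → little-endian bytes:
  [0]=0x2a

2a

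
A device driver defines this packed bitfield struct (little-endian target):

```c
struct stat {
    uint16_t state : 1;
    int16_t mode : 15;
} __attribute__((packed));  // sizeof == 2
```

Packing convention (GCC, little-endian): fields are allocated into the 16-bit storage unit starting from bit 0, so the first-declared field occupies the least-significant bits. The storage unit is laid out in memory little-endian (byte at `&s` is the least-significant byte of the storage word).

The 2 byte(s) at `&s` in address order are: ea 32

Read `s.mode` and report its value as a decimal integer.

6517

[0]=0xea [1]=0x32 (little-endian) → word 0x32ea
state:1 @ bit 0 → (0x32ea>>0)&0x1 = 0x0
mode:15 @ bit 1 → (0x32ea>>1)&0x7fff = 0x1975  ←
mode signed 15b, MSB=0: value = 6517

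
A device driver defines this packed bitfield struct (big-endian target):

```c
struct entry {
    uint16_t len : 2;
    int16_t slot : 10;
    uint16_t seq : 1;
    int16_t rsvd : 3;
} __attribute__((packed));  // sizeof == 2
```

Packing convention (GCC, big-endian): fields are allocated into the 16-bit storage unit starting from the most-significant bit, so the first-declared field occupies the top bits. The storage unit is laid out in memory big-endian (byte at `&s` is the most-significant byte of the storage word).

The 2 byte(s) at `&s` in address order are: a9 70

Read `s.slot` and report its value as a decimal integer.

[0]=0xa9 [1]=0x70 (big-endian) → word 0xa970
len:2 @ bit 14 → (0xa970>>14)&0x3 = 0x2
slot:10 @ bit 4 → (0xa970>>4)&0x3ff = 0x297  ←
seq:1 @ bit 3 → (0xa970>>3)&0x1 = 0x0
rsvd:3 @ bit 0 → (0xa970>>0)&0x7 = 0x0
slot signed 10b, MSB=1: 663 - 1024 = -361

-361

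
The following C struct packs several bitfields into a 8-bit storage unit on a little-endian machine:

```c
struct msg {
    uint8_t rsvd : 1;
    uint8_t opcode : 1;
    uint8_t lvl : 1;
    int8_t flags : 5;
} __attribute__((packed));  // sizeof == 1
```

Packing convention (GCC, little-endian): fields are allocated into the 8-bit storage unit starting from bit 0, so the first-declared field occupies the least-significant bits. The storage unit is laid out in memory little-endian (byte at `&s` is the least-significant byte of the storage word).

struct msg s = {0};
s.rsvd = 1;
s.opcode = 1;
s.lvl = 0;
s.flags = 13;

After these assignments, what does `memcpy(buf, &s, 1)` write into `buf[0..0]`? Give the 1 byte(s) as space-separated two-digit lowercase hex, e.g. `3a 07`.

6b

rsvd:1 = 1 → 0x1 << 0 → word 0x01
opcode:1 = 1 → 0x1 << 1 → word 0x03
lvl:1 = 0 → 0x0 << 2 → word 0x03
flags:5 = 13 → 0xd << 3 → word 0x6b
word = 0x6b → little-endian bytes:
  [0]=0x6b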